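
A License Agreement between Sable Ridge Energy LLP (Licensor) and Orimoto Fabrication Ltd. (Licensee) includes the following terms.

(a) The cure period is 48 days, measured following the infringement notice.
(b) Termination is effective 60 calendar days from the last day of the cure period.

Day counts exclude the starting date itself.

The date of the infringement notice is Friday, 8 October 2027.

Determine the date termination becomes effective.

The last day of the cure period: 48 calendar days after 8 October 2027 is 25 November 2027.
Adding 60 calendar days to 25 November 2027 gives 24 January 2028, which is the date termination becomes effective.

24 January 2028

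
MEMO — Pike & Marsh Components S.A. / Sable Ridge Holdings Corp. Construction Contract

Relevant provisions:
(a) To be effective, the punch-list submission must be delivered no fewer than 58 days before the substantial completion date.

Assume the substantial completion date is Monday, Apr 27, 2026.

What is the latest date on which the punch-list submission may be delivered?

Feb 28, 2026

Counting back 58 calendar days from Apr 27, 2026 gives Feb 28, 2026.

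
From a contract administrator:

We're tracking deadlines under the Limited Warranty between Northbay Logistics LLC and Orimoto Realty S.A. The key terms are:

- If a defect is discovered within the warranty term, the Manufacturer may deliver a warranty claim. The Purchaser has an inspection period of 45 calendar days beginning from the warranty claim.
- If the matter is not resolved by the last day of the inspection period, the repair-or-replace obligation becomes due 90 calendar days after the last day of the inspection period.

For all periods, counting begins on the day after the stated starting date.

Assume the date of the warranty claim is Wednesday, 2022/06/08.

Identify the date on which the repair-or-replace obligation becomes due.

The last day of the inspection period: 2022/06/08 + 45 days = 2022/07/23.
Adding 90 calendar days to 2022/07/23 gives 2022/10/21, which is the date on which the repair-or-replace obligation becomes due.

2022/10/21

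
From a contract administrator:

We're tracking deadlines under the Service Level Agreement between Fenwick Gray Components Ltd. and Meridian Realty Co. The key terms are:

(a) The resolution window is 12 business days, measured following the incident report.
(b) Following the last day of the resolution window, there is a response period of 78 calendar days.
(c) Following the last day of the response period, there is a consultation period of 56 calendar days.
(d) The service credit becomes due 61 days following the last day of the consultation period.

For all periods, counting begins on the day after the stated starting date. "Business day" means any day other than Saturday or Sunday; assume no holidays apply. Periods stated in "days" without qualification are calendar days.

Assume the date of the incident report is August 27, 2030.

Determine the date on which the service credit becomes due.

The last day of the resolution window: 12 business days after Tuesday, August 27, 2030, skipping weekends — Aug 28, Aug 29, Aug 30, Sep 2, …, Sep 10, Sep 11, Sep 12 — lands on Thursday, September 12, 2030.
The last day of the response period: 78 calendar days after September 12, 2030 is November 29, 2030.
The last day of the consultation period: November 29, 2030 + 56 days = January 24, 2031.
The date on which the service credit becomes due: January 24, 2031 + 61 days = March 26, 2031.

March 26, 2031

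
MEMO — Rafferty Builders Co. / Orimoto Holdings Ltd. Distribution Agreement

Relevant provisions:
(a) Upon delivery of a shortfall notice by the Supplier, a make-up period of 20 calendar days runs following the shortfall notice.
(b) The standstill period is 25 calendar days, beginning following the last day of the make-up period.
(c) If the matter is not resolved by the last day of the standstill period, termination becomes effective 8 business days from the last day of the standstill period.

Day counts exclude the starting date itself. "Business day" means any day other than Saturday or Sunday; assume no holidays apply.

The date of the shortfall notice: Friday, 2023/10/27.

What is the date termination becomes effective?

2023/12/21

The last day of the make-up period: 20 calendar days after 2023/10/27 is 2023/11/16.
The last day of the standstill period: 2023/11/16 + 25 days = 2023/12/11.
The date termination becomes effective: counting 8 business days from Monday, 2023/12/11 (Dec 12, Dec 13, Dec 14, Dec 15, Dec 18, Dec 19, Dec 20, Dec 21, skipping weekends) reaches Thursday, 2023/12/21.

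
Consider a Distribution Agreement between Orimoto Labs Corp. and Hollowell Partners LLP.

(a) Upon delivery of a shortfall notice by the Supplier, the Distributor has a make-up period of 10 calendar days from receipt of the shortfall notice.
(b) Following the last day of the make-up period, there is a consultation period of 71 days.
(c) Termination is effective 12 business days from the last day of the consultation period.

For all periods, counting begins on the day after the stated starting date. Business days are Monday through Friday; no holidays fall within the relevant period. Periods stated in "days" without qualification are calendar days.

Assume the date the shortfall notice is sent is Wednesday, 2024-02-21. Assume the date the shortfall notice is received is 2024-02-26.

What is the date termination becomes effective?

2024-06-04

The last day of the make-up period: 2024-02-26 + 10 days = 2024-03-07.
Adding 71 calendar days to 2024-03-07 gives 2024-05-17, which is the last day of the consultation period.
The date termination becomes effective: counting 12 business days from Friday, 2024-05-17 (May 20, May 21, May 22, May 23, …, May 31, Jun 3, Jun 4, skipping weekends) reaches Tuesday, 2024-06-04.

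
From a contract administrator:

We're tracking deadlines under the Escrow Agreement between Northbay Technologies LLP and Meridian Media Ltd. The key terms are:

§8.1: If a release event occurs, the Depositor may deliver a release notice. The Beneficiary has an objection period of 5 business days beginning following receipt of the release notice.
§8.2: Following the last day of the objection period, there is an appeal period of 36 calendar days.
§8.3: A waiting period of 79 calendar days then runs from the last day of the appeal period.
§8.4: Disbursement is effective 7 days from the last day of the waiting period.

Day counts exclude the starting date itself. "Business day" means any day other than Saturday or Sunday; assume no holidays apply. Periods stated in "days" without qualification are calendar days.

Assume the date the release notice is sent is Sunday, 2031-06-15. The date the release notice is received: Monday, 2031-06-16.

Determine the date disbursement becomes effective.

From Monday, 2031-06-16, 5 business days (Jun 17, Jun 18, Jun 19, Jun 20, Jun 23, skipping weekends) brings us to Monday, 2031-06-23, which is the last day of the objection period.
The last day of the appeal period: 36 calendar days after 2031-06-23 is 2031-07-29.
The last day of the waiting period: 2031-07-29 + 79 days = 2031-10-16.
Adding 7 calendar days to 2031-10-16 gives 2031-10-23, which is the date disbursement becomes effective.

2031-10-23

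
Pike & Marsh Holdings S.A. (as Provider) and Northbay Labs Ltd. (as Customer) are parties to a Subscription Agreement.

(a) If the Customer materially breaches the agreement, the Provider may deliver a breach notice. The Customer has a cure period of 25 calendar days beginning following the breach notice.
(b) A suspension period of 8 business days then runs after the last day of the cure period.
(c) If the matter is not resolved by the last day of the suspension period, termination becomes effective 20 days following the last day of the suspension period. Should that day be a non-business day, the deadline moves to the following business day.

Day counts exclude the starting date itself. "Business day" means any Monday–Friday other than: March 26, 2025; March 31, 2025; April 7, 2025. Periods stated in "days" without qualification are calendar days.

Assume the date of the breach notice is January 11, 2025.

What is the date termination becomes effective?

March 10, 2025

The last day of the cure period: January 11, 2025 + 25 days = February 5, 2025.
The last day of the suspension period: counting 8 business days from Wednesday, February 5, 2025 (Feb 6, Feb 7, Feb 10, Feb 11, Feb 12, Feb 13, Feb 14, Feb 17, skipping weekends) reaches Monday, February 17, 2025.
Adding 20 calendar days to February 17, 2025 gives March 9, 2025, which is the date termination becomes effective. That falls on a Sunday, so it rolls to the next business day, Monday, March 10, 2025.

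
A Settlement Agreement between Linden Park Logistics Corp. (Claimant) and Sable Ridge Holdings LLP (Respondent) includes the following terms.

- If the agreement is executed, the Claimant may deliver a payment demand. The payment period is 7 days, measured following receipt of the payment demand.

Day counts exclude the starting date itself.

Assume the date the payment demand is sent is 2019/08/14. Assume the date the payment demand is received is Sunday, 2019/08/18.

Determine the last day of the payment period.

2019/08/25

The last day of the payment period: 7 calendar days after 2019/08/18 is 2019/08/25.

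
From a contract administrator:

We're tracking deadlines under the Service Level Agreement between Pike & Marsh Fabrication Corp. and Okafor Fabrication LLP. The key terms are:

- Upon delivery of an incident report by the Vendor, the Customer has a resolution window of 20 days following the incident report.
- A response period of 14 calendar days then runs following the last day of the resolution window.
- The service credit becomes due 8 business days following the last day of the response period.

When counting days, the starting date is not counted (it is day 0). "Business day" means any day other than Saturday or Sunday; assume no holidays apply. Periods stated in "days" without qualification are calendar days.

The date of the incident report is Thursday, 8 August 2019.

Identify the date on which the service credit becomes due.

23 September 2019

Adding 20 calendar days to 8 August 2019 gives 28 August 2019, which is the last day of the resolution window.
The last day of the response period: 14 calendar days after 28 August 2019 is 11 September 2019.
From Wednesday, 11 September 2019, 8 business days (Sep 12, Sep 13, Sep 16, Sep 17, Sep 18, Sep 19, Sep 20, Sep 23, skipping weekends) brings us to Monday, 23 September 2019, which is the date on which the service credit becomes due.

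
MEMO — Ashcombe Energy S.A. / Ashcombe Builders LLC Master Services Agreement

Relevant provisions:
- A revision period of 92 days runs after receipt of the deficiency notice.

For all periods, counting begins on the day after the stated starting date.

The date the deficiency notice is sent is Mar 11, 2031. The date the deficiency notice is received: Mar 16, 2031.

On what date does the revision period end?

Adding 92 calendar days to Mar 16, 2031 gives Jun 16, 2031, which is the last day of the revision period.

Jun 16, 2031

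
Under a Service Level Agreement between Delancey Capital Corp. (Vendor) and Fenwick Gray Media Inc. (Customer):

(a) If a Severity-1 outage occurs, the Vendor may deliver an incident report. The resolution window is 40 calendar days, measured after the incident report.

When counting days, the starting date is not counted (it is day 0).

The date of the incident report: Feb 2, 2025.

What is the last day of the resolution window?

The last day of the resolution window: 40 calendar days after Feb 2, 2025 is Mar 14, 2025.

Mar 14, 2025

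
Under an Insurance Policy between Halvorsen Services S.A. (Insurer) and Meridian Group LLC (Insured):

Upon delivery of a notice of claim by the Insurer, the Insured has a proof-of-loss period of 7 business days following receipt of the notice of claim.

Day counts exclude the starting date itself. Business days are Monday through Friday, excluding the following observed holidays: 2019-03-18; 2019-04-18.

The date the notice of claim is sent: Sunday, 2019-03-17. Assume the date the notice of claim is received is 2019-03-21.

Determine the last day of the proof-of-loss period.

The last day of the proof-of-loss period: 7 business days after Thursday, 2019-03-21, skipping weekends — Mar 22, Mar 25, Mar 26, Mar 27, Mar 28, Mar 29, Apr 1 — lands on Monday, 2019-04-01.

2019-04-01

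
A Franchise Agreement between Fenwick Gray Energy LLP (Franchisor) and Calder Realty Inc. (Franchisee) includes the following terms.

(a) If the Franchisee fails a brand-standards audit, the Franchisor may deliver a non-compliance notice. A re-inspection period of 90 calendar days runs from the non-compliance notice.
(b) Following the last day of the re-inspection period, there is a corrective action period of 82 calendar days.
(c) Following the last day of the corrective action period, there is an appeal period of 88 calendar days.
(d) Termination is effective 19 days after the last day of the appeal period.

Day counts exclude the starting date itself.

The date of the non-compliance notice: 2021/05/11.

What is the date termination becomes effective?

The last day of the re-inspection period: 90 calendar days after 2021/05/11 is 2021/08/09.
Adding 82 calendar days to 2021/08/09 gives 2021/10/30, which is the last day of the corrective action period.
Adding 88 calendar days to 2021/10/30 gives 2022/01/26, which is the last day of the appeal period.
Adding 19 calendar days to 2022/01/26 gives 2022/02/14, which is the date termination becomes effective.

2022/02/14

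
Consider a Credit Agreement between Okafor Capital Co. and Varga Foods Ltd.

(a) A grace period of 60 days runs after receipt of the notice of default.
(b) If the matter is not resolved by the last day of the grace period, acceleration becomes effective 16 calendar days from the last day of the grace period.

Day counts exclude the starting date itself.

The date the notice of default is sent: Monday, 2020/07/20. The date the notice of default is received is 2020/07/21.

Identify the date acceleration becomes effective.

2020/10/05

The last day of the grace period: 60 calendar days after 2020/07/21 is 2020/09/19.
Adding 16 calendar days to 2020/09/19 gives 2020/10/05, which is the date acceleration becomes effective.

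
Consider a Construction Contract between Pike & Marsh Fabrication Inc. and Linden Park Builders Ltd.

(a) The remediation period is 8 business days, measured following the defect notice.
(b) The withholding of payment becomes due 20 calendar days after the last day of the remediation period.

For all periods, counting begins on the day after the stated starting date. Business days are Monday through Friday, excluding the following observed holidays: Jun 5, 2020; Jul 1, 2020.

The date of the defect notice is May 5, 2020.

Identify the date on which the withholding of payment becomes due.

From Tuesday, May 5, 2020, 8 business days (May 6, May 7, May 8, May 11, May 12, May 13, May 14, May 15, skipping weekends) brings us to Friday, May 15, 2020, which is the last day of the remediation period.
Adding 20 calendar days to May 15, 2020 gives Jun 4, 2020, which is the date on which the withholding of payment becomes due.

Jun 4, 2020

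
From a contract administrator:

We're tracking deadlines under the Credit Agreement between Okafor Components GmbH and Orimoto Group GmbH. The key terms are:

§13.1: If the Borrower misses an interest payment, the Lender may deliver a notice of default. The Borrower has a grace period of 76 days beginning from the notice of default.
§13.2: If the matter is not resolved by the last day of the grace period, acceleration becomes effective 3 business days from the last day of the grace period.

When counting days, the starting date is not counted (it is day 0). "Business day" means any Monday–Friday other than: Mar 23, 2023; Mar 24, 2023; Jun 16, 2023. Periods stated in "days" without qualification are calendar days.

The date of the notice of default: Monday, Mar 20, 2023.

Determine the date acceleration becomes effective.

Jun 7, 2023

The last day of the grace period: 76 calendar days after Mar 20, 2023 is Jun 4, 2023.
From Sunday, Jun 4, 2023, 3 business days (Jun 5, Jun 6, Jun 7, skipping weekends) brings us to Wednesday, Jun 7, 2023, which is the date acceleration becomes effective.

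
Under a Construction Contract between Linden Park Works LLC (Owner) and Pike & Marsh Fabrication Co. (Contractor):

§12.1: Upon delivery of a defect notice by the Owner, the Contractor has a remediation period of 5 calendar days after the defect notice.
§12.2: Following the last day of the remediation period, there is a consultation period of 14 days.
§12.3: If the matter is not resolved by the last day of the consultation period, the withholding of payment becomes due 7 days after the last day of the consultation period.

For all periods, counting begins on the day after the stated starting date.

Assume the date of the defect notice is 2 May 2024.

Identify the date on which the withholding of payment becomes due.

The last day of the remediation period: 5 calendar days after 2 May 2024 is 7 May 2024.
The last day of the consultation period: 7 May 2024 + 14 days = 21 May 2024.
The date on which the withholding of payment becomes due: 7 calendar days after 21 May 2024 is 28 May 2024.

28 May 2024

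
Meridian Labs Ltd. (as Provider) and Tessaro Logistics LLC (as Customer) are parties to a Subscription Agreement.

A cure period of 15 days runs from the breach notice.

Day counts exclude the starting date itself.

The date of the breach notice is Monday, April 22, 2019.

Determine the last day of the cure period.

Adding 15 calendar days to April 22, 2019 gives May 7, 2019, which is the last day of the cure period.

May 7, 2019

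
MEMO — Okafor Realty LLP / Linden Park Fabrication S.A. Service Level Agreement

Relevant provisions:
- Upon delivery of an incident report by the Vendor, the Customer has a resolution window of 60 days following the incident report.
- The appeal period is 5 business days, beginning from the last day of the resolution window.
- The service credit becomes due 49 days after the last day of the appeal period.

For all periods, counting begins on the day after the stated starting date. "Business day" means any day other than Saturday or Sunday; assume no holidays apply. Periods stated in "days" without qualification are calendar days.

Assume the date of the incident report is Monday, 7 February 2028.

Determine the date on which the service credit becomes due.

The last day of the resolution window: 7 February 2028 + 60 days = 7 April 2028.
The last day of the appeal period: 5 business days after Friday, 7 April 2028, skipping weekends — Apr 10, Apr 11, Apr 12, Apr 13, Apr 14 — lands on Friday, 14 April 2028.
The date on which the service credit becomes due: 14 April 2028 + 49 days = 2 June 2028.

2 June 2028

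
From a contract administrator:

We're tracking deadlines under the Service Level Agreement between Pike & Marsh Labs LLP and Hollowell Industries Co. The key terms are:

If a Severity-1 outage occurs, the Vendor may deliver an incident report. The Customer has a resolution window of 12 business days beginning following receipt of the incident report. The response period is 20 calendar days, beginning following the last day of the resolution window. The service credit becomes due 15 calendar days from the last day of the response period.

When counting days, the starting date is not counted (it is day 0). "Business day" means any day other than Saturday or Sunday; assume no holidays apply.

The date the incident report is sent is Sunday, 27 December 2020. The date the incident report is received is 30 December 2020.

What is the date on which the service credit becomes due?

19 February 2021

The last day of the resolution window: counting 12 business days from Wednesday, 30 December 2020 (Dec 31, Jan 1, Jan 4, Jan 5, …, Jan 13, Jan 14, Jan 15, skipping weekends) reaches Friday, 15 January 2021.
The last day of the response period: 15 January 2021 + 20 days = 4 February 2021.
The date on which the service credit becomes due: 15 calendar days after 4 February 2021 is 19 February 2021.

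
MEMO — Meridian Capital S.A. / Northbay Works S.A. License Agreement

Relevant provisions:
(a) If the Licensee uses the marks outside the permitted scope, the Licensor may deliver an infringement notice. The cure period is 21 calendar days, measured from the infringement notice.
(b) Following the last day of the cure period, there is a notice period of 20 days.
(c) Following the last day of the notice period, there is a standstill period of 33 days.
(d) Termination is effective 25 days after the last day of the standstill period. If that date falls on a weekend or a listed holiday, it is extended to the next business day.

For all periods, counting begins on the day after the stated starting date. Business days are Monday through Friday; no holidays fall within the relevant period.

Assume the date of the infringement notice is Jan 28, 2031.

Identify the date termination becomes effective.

The last day of the cure period: 21 calendar days after Jan 28, 2031 is Feb 18, 2031.
The last day of the notice period: 20 calendar days after Feb 18, 2031 is Mar 10, 2031.
The last day of the standstill period: 33 calendar days after Mar 10, 2031 is Apr 12, 2031.
The date termination becomes effective: Apr 12, 2031 + 25 days = May 7, 2031. May 7, 2031 is a Wednesday, so no roll-forward applies.

May 7, 2031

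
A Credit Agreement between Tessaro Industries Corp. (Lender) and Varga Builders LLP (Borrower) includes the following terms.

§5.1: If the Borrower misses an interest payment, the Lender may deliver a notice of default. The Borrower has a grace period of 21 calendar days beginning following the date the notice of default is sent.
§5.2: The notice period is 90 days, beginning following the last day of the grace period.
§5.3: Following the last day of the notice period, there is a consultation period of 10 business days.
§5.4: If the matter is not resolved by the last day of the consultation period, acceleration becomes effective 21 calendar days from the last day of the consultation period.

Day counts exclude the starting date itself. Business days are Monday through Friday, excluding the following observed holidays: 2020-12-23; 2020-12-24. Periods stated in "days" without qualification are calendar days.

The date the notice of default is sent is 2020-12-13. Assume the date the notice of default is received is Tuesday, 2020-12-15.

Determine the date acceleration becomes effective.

The last day of the grace period: 21 calendar days after 2020-12-13 is 2021-01-03.
The last day of the notice period: 90 calendar days after 2021-01-03 is 2021-04-03.
From Saturday, 2021-04-03, 10 business days (Apr 5, Apr 6, Apr 7, Apr 8, Apr 9, Apr 12, Apr 13, Apr 14, Apr 15, Apr 16, skipping weekends) brings us to Friday, 2021-04-16, which is the last day of the consultation period.
The date acceleration becomes effective: 2021-04-16 + 21 days = 2021-05-07.

2021-05-07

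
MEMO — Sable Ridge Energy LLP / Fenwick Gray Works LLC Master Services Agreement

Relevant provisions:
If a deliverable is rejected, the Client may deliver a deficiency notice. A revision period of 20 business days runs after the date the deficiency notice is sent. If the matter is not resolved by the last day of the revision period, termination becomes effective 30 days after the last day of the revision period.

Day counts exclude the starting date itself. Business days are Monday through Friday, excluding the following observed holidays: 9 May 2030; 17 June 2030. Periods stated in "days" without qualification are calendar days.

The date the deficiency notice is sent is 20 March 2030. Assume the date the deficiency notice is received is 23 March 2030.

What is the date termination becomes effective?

17 May 2030

The last day of the revision period: counting 20 business days from Wednesday, 20 March 2030 (Mar 21, Mar 22, Mar 25, Mar 26, …, Apr 15, Apr 16, Apr 17, skipping weekends) reaches Wednesday, 17 April 2030.
The date termination becomes effective: 17 April 2030 + 30 days = 17 May 2030.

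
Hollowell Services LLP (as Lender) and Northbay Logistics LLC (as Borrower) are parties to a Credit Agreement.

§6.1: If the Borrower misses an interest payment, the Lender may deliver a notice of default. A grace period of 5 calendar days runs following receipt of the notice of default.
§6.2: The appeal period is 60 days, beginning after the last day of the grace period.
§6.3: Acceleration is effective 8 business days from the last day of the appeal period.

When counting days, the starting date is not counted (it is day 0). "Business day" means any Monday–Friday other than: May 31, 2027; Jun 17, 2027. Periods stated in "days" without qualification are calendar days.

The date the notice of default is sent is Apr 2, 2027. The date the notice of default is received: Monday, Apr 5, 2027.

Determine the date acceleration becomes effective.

Jun 22, 2027

The last day of the grace period: 5 calendar days after Apr 5, 2027 is Apr 10, 2027.
The last day of the appeal period: Apr 10, 2027 + 60 days = Jun 9, 2027.
From Wednesday, Jun 9, 2027, 8 business days (Jun 10, Jun 11, Jun 14, Jun 15, Jun 16, Jun 18, Jun 21, Jun 22, skipping weekends and the listed holiday on Jun 17) brings us to Tuesday, Jun 22, 2027, which is the date acceleration becomes effective.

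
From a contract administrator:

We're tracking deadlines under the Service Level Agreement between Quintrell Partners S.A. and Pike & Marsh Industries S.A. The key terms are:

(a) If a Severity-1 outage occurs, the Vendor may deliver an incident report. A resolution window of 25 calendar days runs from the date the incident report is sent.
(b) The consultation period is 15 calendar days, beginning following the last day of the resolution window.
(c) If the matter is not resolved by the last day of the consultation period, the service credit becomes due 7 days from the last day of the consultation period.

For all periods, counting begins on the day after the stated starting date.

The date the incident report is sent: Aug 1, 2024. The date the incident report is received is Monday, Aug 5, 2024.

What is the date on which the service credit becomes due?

The last day of the resolution window: 25 calendar days after Aug 1, 2024 is Aug 26, 2024.
The last day of the consultation period: 15 calendar days after Aug 26, 2024 is Sep 10, 2024.
Adding 7 calendar days to Sep 10, 2024 gives Sep 17, 2024, which is the date on which the service credit becomes due.

Sep 17, 2024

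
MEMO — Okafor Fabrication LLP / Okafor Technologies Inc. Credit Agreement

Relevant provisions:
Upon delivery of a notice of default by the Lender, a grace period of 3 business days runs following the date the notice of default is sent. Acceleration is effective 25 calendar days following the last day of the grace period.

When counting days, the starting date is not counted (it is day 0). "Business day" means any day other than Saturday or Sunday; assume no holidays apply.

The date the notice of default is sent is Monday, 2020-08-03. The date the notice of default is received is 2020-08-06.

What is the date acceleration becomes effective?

The last day of the grace period: 3 business days after Monday, 2020-08-03, skipping weekends — Aug 4, Aug 5, Aug 6 — lands on Thursday, 2020-08-06.
The date acceleration becomes effective: 2020-08-06 + 25 days = 2020-08-31.

2020-08-31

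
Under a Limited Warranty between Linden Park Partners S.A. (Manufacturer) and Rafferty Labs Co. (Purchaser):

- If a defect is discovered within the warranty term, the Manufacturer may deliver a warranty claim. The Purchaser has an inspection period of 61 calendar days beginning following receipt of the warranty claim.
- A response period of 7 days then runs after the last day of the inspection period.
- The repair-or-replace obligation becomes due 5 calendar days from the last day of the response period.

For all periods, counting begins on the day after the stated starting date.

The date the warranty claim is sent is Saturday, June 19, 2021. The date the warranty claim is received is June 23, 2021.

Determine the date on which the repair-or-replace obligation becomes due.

September 4, 2021

The last day of the inspection period: June 23, 2021 + 61 days = August 23, 2021.
The last day of the response period: August 23, 2021 + 7 days = August 30, 2021.
Adding 5 calendar days to August 30, 2021 gives September 4, 2021, which is the date on which the repair-or-replace obligation becomes due.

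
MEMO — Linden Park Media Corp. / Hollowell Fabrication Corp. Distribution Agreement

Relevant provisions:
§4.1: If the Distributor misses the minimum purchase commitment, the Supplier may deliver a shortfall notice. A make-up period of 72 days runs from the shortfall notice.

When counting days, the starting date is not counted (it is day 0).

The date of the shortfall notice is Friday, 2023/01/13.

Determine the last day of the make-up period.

Adding 72 calendar days to 2023/01/13 gives 2023/03/26, which is the last day of the make-up period.

2023/03/26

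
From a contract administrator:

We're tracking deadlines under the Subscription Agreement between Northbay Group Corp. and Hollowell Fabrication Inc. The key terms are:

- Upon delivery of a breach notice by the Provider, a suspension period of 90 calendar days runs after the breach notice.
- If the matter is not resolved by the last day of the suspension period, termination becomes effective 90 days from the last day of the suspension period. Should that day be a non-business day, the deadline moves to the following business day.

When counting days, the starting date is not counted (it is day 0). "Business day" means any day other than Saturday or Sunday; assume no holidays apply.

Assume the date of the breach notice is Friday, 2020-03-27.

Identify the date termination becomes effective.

2020-09-23

Adding 90 calendar days to 2020-03-27 gives 2020-06-25, which is the last day of the suspension period.
The date termination becomes effective: 2020-06-25 + 90 days = 2020-09-23. 2020-09-23 is a Wednesday, so no roll-forward applies.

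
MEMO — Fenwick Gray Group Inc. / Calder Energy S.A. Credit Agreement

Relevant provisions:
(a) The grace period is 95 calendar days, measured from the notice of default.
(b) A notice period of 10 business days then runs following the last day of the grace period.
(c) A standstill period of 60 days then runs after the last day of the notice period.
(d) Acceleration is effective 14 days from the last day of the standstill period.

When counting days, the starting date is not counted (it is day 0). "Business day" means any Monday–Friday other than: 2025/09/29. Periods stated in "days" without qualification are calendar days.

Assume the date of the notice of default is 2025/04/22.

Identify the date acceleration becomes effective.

2025/10/21

The last day of the grace period: 2025/04/22 + 95 days = 2025/07/26.
The last day of the notice period: counting 10 business days from Saturday, 2025/07/26 (Jul 28, Jul 29, Jul 30, Jul 31, Aug 1, Aug 4, Aug 5, Aug 6, Aug 7, Aug 8, skipping weekends) reaches Friday, 2025/08/08.
The last day of the standstill period: 60 calendar days after 2025/08/08 is 2025/10/07.
Adding 14 calendar days to 2025/10/07 gives 2025/10/21, which is the date acceleration becomes effective.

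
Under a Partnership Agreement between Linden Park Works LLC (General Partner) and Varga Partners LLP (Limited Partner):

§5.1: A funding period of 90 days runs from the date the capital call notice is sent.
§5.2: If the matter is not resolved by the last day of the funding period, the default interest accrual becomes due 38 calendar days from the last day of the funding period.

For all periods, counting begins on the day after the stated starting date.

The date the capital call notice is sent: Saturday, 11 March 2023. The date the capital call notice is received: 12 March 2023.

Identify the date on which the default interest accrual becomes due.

17 July 2023

Adding 90 calendar days to 11 March 2023 gives 9 June 2023, which is the last day of the funding period.
The date on which the default interest accrual becomes due: 9 June 2023 + 38 days = 17 July 2023.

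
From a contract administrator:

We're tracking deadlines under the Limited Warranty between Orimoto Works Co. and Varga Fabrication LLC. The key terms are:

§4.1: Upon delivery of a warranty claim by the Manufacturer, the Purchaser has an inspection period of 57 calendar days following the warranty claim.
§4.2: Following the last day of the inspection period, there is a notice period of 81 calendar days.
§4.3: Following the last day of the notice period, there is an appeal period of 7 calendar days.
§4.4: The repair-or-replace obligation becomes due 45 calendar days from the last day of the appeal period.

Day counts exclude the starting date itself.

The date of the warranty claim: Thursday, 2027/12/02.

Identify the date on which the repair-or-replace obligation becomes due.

The last day of the inspection period: 57 calendar days after 2027/12/02 is 2028/01/28.
The last day of the notice period: 81 calendar days after 2028/01/28 is 2028/04/18.
The last day of the appeal period: 7 calendar days after 2028/04/18 is 2028/04/25.
The date on which the repair-or-replace obligation becomes due: 2028/04/25 + 45 days = 2028/06/09.

2028/06/09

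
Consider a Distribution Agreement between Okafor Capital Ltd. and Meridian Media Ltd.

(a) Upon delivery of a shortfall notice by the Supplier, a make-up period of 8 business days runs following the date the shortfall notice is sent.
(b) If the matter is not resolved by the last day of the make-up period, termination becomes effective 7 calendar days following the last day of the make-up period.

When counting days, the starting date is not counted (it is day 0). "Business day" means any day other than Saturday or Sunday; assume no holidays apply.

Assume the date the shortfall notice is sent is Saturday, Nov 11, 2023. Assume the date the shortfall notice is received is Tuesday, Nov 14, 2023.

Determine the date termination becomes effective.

Nov 29, 2023

The last day of the make-up period: counting 8 business days from Saturday, Nov 11, 2023 (Nov 13, Nov 14, Nov 15, Nov 16, Nov 17, Nov 20, Nov 21, Nov 22, skipping weekends) reaches Wednesday, Nov 22, 2023.
The date termination becomes effective: Nov 22, 2023 + 7 days = Nov 29, 2023.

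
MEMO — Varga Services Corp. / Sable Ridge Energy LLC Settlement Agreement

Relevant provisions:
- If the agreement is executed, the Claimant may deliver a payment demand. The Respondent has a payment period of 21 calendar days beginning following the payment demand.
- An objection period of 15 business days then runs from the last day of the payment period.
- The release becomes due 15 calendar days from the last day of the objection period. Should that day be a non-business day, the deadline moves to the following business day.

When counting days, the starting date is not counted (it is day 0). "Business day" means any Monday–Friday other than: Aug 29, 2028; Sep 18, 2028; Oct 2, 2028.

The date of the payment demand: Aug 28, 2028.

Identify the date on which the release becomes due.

Oct 25, 2028

Adding 21 calendar days to Aug 28, 2028 gives Sep 18, 2028, which is the last day of the payment period.
From Monday, Sep 18, 2028, 15 business days (Sep 19, Sep 20, Sep 21, Sep 22, …, Oct 6, Oct 9, Oct 10, skipping weekends and the listed holiday on Oct 2) brings us to Tuesday, Oct 10, 2028, which is the last day of the objection period.
The date on which the release becomes due: Oct 10, 2028 + 15 days = Oct 25, 2028. Oct 25, 2028 is a Wednesday and is not a listed holiday, so no roll-forward applies.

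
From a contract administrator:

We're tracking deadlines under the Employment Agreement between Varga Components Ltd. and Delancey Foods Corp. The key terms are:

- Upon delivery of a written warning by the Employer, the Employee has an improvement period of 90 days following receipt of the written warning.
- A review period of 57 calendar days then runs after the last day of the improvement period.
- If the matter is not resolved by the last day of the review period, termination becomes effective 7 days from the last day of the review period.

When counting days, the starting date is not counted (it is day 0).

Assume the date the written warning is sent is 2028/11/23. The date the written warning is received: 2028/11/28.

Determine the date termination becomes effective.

2029/05/01

The last day of the improvement period: 2028/11/28 + 90 days = 2029/02/26.
Adding 57 calendar days to 2029/02/26 gives 2029/04/24, which is the last day of the review period.
The date termination becomes effective: 7 calendar days after 2029/04/24 is 2029/05/01.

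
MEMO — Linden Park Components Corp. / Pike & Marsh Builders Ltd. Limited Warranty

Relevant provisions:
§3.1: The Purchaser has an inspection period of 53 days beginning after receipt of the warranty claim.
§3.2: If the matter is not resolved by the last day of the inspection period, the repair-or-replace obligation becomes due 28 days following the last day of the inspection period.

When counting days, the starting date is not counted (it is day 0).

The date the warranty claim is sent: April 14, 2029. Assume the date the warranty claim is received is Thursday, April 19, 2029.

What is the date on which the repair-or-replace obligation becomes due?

The last day of the inspection period: April 19, 2029 + 53 days = June 11, 2029.
Adding 28 calendar days to June 11, 2029 gives July 9, 2029, which is the date on which the repair-or-replace obligation becomes due.

July 9, 2029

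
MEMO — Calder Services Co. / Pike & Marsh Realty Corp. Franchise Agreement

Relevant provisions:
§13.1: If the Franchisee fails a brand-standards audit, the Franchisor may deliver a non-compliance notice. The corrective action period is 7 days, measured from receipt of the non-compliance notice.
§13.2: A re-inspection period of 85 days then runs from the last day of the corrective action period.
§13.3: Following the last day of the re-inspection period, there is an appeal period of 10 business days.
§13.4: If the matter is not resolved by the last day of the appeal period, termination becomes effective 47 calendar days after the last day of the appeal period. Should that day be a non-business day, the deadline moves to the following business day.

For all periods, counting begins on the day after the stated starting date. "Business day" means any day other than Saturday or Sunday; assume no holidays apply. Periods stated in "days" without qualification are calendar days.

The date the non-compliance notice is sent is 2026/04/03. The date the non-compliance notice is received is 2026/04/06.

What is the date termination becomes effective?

2026/09/07

The last day of the corrective action period: 7 calendar days after 2026/04/06 is 2026/04/13.
Adding 85 calendar days to 2026/04/13 gives 2026/07/07, which is the last day of the re-inspection period.
From Tuesday, 2026/07/07, 10 business days (Jul 8, Jul 9, Jul 10, Jul 13, Jul 14, Jul 15, Jul 16, Jul 17, Jul 20, Jul 21, skipping weekends) brings us to Tuesday, 2026/07/21, which is the last day of the appeal period.
The date termination becomes effective: 2026/07/21 + 47 days = 2026/09/06. That falls on a Sunday, so it rolls to the next business day, Monday, 2026/09/07.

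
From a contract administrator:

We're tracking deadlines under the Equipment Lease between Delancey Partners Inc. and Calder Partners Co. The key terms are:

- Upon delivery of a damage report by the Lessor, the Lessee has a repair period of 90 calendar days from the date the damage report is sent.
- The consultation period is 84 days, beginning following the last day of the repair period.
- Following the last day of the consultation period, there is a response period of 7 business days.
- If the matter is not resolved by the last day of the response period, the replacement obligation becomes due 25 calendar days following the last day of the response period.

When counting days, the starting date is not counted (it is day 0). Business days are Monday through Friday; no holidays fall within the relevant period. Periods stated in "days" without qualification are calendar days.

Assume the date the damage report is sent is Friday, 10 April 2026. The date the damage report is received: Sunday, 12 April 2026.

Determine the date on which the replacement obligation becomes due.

The last day of the repair period: 90 calendar days after 10 April 2026 is 9 July 2026.
The last day of the consultation period: 9 July 2026 + 84 days = 1 October 2026.
The last day of the response period: counting 7 business days from Thursday, 1 October 2026 (Oct 2, Oct 5, Oct 6, Oct 7, Oct 8, Oct 9, Oct 12, skipping weekends) reaches Monday, 12 October 2026.
The date on which the replacement obligation becomes due: 25 calendar days after 12 October 2026 is 6 November 2026.

6 November 2026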